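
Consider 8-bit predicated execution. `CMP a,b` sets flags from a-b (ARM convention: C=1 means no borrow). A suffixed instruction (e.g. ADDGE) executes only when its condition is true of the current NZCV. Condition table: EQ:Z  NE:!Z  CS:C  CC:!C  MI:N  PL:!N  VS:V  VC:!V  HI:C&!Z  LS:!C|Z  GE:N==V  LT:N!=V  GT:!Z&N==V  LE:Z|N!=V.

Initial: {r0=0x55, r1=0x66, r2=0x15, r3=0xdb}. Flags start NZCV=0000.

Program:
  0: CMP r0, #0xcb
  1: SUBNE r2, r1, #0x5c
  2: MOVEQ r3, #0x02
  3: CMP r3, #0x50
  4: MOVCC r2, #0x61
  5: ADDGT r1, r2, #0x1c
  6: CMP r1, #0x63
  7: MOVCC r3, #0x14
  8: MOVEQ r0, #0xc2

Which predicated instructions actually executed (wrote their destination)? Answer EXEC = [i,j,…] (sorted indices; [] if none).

EXEC = [1]

0: ✓ CMP  NZCV=1001
1: ✓ SUBNE  r2←0x0a
2: · MOVEQ
3: ✓ CMP  NZCV=1010
4: · MOVCC
5: · ADDGT
6: ✓ CMP  NZCV=0010
7: · MOVCC
8: · MOVEQ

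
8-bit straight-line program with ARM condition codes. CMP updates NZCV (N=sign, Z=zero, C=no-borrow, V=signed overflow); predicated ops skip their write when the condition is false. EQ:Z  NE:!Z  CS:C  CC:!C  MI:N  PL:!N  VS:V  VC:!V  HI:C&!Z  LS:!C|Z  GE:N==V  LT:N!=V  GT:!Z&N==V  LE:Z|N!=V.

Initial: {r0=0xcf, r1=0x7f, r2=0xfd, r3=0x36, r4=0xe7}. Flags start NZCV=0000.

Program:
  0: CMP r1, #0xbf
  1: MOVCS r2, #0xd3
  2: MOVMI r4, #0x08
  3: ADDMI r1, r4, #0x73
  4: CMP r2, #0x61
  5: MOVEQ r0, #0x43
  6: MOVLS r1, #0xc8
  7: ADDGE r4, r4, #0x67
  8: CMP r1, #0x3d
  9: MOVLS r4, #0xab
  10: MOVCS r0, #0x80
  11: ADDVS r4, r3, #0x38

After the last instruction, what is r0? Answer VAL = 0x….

VAL = 0x80

0: ✓ CMP  NZCV=1001
1: · MOVCS
2: ✓ MOVMI  r4←0x08
3: ✓ ADDMI  r1←0x7b
4: ✓ CMP  NZCV=1010
5: · MOVEQ
6: · MOVLS
7: · ADDGE
8: ✓ CMP  NZCV=0010
9: · MOVLS
10: ✓ MOVCS  r0←0x80
11: · ADDVS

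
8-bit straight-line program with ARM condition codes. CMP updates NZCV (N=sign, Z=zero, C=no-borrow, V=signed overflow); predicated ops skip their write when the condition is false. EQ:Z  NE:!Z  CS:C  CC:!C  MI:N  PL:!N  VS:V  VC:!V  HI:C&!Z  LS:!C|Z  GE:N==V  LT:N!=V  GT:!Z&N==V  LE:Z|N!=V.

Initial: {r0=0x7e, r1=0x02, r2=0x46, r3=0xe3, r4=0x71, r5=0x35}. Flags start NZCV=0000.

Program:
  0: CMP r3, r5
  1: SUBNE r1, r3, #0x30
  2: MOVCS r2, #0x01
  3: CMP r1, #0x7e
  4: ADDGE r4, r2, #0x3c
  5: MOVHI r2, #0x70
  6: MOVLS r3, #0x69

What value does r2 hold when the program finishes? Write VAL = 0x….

VAL = 0x70

[0] flags=1010 → (cmp)
[1] flags=1010 NE?T → r1=0xb3
[2] flags=1010 CS?T → r2=0x01
[3] flags=0011 → (cmp)
[4] flags=0011 GE?F → skip
[5] flags=0011 HI?T → r2=0x70
[6] flags=0011 LS?F → skip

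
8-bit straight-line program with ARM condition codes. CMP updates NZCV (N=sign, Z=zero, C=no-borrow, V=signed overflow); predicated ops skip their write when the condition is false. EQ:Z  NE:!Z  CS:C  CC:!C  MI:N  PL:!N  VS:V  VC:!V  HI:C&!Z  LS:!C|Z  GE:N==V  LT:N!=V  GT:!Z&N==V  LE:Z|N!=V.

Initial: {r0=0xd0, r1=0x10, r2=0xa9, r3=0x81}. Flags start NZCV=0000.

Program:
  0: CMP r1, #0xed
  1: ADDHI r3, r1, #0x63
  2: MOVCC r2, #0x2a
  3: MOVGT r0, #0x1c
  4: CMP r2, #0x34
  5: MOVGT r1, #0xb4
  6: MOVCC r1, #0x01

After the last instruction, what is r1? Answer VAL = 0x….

VAL = 0x01

0: ✓ CMP  NZCV=0000
1: · ADDHI
2: ✓ MOVCC  r2←0x2a
3: ✓ MOVGT  r0←0x1c
4: ✓ CMP  NZCV=1000
5: · MOVGT
6: ✓ MOVCC  r1←0x01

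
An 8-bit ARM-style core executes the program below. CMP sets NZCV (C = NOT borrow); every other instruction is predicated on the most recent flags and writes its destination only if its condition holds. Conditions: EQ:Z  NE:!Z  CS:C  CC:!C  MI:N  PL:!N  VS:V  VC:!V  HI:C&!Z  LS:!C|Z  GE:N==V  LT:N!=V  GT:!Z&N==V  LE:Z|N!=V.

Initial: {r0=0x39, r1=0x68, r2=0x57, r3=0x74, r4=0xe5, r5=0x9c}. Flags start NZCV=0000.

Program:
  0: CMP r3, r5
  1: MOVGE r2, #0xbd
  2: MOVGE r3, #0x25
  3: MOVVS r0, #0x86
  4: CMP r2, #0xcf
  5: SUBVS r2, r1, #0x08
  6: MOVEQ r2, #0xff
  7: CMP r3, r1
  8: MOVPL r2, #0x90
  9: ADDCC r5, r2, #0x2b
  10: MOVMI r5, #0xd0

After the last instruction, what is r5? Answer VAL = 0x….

VAL = 0xd0

0: ✓ CMP  NZCV=1001
1: ✓ MOVGE  r2←0xbd
2: ✓ MOVGE  r3←0x25
3: ✓ MOVVS  r0←0x86
4: ✓ CMP  NZCV=1000
5: · SUBVS
6: · MOVEQ
7: ✓ CMP  NZCV=1000
8: · MOVPL
9: ✓ ADDCC  r5←0xe8
10: ✓ MOVMI  r5←0xd0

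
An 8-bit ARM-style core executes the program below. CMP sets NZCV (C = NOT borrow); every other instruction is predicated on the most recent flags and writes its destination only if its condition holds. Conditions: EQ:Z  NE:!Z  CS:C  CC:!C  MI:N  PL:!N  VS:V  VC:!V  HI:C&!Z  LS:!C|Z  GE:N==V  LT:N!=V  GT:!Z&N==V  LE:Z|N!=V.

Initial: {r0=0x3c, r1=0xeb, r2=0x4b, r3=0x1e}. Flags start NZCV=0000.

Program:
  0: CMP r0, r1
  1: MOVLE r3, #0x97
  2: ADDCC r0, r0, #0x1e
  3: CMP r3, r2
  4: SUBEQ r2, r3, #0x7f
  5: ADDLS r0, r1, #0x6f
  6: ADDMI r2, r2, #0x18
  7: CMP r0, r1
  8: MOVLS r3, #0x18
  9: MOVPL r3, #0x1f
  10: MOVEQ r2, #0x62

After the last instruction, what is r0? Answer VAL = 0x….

VAL = 0x5a

[0] flags=0000 → (cmp)
[1] flags=0000 LE?F → skip
[2] flags=0000 CC?T → r0=0x5a
[3] flags=1000 → (cmp)
[4] flags=1000 EQ?F → skip
[5] flags=1000 LS?T → r0=0x5a
[6] flags=1000 MI?T → r2=0x63
[7] flags=0000 → (cmp)
[8] flags=0000 LS?T → r3=0x18
[9] flags=0000 PL?T → r3=0x1f
[10] flags=0000 EQ?F → skip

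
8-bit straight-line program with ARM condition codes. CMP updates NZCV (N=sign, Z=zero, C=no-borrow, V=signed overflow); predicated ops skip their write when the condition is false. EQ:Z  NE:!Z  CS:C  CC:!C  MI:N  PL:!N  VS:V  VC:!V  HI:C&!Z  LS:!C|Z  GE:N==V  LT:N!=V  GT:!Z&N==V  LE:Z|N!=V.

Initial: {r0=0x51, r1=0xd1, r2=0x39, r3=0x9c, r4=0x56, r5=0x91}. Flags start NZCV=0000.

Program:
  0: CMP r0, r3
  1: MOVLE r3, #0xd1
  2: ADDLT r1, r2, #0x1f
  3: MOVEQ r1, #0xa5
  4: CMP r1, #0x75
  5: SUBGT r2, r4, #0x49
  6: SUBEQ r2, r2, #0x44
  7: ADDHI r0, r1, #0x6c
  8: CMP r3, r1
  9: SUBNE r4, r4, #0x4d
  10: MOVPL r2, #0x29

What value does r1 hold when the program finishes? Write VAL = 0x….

[0] flags=1001 → (cmp)
[1] flags=1001 LE?F → skip
[2] flags=1001 LT?F → skip
[3] flags=1001 EQ?F → skip
[4] flags=0011 → (cmp)
[5] flags=0011 GT?F → skip
[6] flags=0011 EQ?F → skip
[7] flags=0011 HI?T → r0=0x3d
[8] flags=1000 → (cmp)
[9] flags=1000 NE?T → r4=0x09
[10] flags=1000 PL?F → skip

VAL = 0xd1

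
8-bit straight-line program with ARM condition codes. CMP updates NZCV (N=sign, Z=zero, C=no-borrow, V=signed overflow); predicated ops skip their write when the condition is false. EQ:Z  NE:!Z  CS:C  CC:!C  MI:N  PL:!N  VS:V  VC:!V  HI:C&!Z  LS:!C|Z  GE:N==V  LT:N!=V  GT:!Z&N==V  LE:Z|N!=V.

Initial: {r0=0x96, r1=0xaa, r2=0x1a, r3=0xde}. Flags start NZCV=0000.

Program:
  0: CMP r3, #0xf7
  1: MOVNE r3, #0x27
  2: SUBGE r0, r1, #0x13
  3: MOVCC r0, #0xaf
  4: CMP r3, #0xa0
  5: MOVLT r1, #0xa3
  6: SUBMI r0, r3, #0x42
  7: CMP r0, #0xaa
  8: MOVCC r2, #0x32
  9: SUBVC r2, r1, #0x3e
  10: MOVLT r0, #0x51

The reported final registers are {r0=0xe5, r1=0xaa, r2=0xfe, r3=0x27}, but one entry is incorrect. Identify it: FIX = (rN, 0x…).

[0] flags=1000 → (cmp)
[1] flags=1000 NE?T → r3=0x27
[2] flags=1000 GE?F → skip
[3] flags=1000 CC?T → r0=0xaf
[4] flags=1001 → (cmp)
[5] flags=1001 LT?F → skip
[6] flags=1001 MI?T → r0=0xe5
[7] flags=0010 → (cmp)
[8] flags=0010 CC?F → skip
[9] flags=0010 VC?T → r2=0x6c
[10] flags=0010 LT?F → skip

FIX = (r2, 0x6c)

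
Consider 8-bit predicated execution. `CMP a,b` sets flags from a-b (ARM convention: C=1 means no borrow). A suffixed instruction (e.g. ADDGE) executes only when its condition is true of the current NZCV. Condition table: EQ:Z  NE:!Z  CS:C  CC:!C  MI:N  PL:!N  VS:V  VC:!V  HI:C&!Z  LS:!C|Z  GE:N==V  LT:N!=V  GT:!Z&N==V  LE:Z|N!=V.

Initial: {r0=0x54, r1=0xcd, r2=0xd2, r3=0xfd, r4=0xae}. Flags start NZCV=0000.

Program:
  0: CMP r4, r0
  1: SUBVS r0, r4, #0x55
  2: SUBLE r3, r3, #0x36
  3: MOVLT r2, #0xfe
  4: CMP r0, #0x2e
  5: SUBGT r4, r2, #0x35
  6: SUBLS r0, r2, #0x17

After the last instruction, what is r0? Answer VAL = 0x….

[0] flags=0011 → (cmp)
[1] flags=0011 VS?T → r0=0x59
[2] flags=0011 LE?T → r3=0xc7
[3] flags=0011 LT?T → r2=0xfe
[4] flags=0010 → (cmp)
[5] flags=0010 GT?T → r4=0xc9
[6] flags=0010 LS?F → skip

VAL = 0x59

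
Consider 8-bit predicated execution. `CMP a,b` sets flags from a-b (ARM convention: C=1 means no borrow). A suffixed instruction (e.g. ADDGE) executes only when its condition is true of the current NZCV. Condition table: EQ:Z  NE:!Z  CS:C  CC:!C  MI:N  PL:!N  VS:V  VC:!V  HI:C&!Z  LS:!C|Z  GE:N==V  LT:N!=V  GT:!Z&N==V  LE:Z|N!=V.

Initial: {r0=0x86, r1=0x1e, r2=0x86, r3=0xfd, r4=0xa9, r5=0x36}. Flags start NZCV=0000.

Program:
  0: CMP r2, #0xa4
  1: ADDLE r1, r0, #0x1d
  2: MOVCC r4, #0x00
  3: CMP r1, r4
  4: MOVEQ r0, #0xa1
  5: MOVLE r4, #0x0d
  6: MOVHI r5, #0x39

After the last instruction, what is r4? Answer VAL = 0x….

VAL = 0x0d

[0] flags=1000 → (cmp)
[1] flags=1000 LE?T → r1=0xa3
[2] flags=1000 CC?T → r4=0x00
[3] flags=1010 → (cmp)
[4] flags=1010 EQ?F → skip
[5] flags=1010 LE?T → r4=0x0d
[6] flags=1010 HI?T → r5=0x39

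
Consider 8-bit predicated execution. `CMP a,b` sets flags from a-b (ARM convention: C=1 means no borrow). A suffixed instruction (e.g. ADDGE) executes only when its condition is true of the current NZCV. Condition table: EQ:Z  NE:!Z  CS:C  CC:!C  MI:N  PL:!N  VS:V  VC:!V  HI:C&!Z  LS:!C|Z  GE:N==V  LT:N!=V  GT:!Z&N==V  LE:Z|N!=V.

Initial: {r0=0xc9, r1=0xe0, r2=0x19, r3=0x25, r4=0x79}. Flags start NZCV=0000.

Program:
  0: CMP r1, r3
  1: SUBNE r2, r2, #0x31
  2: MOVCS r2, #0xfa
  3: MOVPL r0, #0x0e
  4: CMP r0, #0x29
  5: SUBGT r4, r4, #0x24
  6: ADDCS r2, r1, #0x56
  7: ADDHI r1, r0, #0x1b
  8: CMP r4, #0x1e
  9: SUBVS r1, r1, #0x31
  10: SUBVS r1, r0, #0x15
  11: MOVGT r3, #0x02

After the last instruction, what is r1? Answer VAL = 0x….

0: ✓ CMP  NZCV=1010
1: ✓ SUBNE  r2←0xe8
2: ✓ MOVCS  r2←0xfa
3: · MOVPL
4: ✓ CMP  NZCV=1010
5: · SUBGT
6: ✓ ADDCS  r2←0x36
7: ✓ ADDHI  r1←0xe4
8: ✓ CMP  NZCV=0010
9: · SUBVS
10: · SUBVS
11: ✓ MOVGT  r3←0x02

VAL = 0xe4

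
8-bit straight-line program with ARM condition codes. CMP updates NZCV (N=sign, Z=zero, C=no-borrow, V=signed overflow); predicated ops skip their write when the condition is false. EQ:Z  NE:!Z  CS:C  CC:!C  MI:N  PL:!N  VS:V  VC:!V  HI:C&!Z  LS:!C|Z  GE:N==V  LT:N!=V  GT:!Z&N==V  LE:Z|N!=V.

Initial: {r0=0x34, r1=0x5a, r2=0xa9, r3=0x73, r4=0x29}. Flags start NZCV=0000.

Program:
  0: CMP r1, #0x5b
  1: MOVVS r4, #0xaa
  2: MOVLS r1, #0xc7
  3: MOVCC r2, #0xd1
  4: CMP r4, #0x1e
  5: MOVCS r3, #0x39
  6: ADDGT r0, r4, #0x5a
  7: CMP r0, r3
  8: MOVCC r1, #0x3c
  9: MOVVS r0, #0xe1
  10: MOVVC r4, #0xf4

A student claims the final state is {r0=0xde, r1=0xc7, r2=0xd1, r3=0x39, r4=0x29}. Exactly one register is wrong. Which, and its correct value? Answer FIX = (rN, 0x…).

[0] flags=1000 → (cmp)
[1] flags=1000 VS?F → skip
[2] flags=1000 LS?T → r1=0xc7
[3] flags=1000 CC?T → r2=0xd1
[4] flags=0010 → (cmp)
[5] flags=0010 CS?T → r3=0x39
[6] flags=0010 GT?T → r0=0x83
[7] flags=0011 → (cmp)
[8] flags=0011 CC?F → skip
[9] flags=0011 VS?T → r0=0xe1
[10] flags=0011 VC?F → skip

FIX = (r0, 0xe1)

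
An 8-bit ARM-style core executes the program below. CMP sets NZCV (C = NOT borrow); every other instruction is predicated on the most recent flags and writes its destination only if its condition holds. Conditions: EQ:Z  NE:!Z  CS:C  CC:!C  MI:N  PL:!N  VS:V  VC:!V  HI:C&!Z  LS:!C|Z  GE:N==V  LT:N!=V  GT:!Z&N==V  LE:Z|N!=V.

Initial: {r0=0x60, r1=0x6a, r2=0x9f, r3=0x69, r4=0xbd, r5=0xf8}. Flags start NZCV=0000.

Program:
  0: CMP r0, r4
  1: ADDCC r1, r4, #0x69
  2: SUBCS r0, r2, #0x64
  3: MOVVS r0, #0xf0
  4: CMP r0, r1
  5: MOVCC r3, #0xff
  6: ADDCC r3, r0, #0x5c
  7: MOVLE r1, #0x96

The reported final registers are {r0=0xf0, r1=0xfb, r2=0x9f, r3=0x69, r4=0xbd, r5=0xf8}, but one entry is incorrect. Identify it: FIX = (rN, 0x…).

0: ✓ CMP  NZCV=1001
1: ✓ ADDCC  r1←0x26
2: · SUBCS
3: ✓ MOVVS  r0←0xf0
4: ✓ CMP  NZCV=1010
5: · MOVCC
6: · ADDCC
7: ✓ MOVLE  r1←0x96

FIX = (r1, 0x96)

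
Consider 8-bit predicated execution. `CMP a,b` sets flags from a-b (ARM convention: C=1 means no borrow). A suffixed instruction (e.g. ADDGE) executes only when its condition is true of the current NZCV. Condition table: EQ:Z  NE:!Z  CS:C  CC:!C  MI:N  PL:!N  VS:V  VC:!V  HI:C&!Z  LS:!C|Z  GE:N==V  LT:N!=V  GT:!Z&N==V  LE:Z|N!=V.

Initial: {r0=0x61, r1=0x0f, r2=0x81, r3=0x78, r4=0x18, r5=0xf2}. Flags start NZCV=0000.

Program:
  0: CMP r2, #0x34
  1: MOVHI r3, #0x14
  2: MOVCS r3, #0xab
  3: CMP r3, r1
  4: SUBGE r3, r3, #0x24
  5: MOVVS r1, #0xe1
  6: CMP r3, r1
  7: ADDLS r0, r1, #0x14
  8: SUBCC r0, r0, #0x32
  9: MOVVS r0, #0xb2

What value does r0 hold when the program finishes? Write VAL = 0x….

VAL = 0x61

[0] flags=0011 → (cmp)
[1] flags=0011 HI?T → r3=0x14
[2] flags=0011 CS?T → r3=0xab
[3] flags=1010 → (cmp)
[4] flags=1010 GE?F → skip
[5] flags=1010 VS?F → skip
[6] flags=1010 → (cmp)
[7] flags=1010 LS?F → skip
[8] flags=1010 CC?F → skip
[9] flags=1010 VS?F → skip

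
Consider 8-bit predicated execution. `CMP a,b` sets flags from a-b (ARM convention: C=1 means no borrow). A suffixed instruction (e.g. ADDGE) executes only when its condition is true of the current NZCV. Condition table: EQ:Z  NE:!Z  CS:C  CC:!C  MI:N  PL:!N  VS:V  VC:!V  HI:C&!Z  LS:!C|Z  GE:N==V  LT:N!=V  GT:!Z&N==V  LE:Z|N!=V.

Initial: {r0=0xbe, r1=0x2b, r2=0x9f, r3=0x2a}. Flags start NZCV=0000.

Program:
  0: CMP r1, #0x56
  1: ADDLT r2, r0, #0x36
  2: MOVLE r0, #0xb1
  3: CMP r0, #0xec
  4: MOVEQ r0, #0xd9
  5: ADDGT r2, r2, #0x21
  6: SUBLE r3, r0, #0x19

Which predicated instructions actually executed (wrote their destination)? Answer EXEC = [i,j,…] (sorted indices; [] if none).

EXEC = [1,2,6]

[0] flags=1000 → (cmp)
[1] flags=1000 LT?T → r2=0xf4
[2] flags=1000 LE?T → r0=0xb1
[3] flags=1000 → (cmp)
[4] flags=1000 EQ?F → skip
[5] flags=1000 GT?F → skip
[6] flags=1000 LE?T → r3=0x98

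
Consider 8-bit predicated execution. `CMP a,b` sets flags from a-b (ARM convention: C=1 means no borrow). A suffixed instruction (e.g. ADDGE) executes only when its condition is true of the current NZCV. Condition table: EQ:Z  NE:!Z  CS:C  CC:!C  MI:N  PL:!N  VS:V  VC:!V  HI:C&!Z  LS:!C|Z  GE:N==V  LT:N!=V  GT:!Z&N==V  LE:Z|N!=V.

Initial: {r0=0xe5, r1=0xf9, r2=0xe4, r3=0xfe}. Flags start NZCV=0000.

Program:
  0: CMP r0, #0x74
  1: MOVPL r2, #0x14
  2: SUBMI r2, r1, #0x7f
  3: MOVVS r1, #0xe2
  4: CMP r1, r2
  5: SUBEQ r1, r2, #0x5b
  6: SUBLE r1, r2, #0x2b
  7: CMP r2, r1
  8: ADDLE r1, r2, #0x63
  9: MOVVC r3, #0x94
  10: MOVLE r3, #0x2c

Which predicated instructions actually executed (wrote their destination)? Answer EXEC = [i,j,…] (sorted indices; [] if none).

0: ✓ CMP  NZCV=0011
1: ✓ MOVPL  r2←0x14
2: · SUBMI
3: ✓ MOVVS  r1←0xe2
4: ✓ CMP  NZCV=1010
5: · SUBEQ
6: ✓ SUBLE  r1←0xe9
7: ✓ CMP  NZCV=0000
8: · ADDLE
9: ✓ MOVVC  r3←0x94
10: · MOVLE

EXEC = [1,3,6,9]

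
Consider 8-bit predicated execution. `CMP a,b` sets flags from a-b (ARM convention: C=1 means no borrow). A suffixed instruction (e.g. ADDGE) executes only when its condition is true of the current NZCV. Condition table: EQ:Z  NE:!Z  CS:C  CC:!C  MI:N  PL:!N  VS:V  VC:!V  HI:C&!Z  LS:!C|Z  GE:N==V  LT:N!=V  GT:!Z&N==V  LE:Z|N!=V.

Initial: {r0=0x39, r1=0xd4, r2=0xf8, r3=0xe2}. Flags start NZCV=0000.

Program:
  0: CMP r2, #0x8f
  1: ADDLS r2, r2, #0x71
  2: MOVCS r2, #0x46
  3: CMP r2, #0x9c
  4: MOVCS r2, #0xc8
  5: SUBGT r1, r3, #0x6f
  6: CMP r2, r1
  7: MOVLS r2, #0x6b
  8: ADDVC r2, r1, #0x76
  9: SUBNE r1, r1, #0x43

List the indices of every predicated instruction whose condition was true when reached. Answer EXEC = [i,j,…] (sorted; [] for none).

EXEC = [2,5,7,8,9]

[0] flags=0010 → (cmp)
[1] flags=0010 LS?F → skip
[2] flags=0010 CS?T → r2=0x46
[3] flags=1001 → (cmp)
[4] flags=1001 CS?F → skip
[5] flags=1001 GT?T → r1=0x73
[6] flags=1000 → (cmp)
[7] flags=1000 LS?T → r2=0x6b
[8] flags=1000 VC?T → r2=0xe9
[9] flags=1000 NE?T → r1=0x30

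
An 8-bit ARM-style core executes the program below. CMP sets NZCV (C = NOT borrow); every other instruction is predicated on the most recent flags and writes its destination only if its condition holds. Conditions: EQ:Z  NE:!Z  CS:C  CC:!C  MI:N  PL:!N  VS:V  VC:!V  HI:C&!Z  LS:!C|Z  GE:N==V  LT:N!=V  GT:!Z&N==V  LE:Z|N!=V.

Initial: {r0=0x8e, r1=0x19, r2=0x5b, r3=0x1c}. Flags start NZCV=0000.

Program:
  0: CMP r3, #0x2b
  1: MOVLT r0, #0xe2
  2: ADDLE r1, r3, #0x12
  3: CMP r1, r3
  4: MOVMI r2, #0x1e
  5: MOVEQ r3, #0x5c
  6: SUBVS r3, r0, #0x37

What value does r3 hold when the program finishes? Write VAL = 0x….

[0] flags=1000 → (cmp)
[1] flags=1000 LT?T → r0=0xe2
[2] flags=1000 LE?T → r1=0x2e
[3] flags=0010 → (cmp)
[4] flags=0010 MI?F → skip
[5] flags=0010 EQ?F → skip
[6] flags=0010 VS?F → skip

VAL = 0x1c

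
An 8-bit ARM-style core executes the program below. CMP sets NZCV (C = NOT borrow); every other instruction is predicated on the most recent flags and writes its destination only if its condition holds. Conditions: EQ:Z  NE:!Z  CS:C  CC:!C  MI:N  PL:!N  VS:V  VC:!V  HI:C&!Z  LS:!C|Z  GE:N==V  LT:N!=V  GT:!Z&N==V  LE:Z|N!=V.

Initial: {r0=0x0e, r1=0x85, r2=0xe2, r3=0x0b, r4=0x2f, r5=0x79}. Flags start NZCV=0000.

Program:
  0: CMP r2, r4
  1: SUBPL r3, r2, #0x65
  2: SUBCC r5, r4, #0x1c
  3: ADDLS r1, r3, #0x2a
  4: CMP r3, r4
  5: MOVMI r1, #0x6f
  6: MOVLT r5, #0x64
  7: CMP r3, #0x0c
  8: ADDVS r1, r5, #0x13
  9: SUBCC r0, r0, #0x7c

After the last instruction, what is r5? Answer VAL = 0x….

VAL = 0x64

[0] flags=1010 → (cmp)
[1] flags=1010 PL?F → skip
[2] flags=1010 CC?F → skip
[3] flags=1010 LS?F → skip
[4] flags=1000 → (cmp)
[5] flags=1000 MI?T → r1=0x6f
[6] flags=1000 LT?T → r5=0x64
[7] flags=1000 → (cmp)
[8] flags=1000 VS?F → skip
[9] flags=1000 CC?T → r0=0x92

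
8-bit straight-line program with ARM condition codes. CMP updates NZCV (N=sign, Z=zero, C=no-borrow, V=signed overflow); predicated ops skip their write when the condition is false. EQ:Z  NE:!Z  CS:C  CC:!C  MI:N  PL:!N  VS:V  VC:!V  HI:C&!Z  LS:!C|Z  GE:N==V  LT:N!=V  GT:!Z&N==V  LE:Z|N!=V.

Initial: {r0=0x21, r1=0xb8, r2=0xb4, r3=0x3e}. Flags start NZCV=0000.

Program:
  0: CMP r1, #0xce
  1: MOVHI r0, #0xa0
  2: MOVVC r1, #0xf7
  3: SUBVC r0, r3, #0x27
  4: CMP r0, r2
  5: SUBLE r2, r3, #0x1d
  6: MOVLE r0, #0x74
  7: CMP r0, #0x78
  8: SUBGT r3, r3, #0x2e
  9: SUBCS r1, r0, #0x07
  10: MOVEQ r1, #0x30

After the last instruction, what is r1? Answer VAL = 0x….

[0] flags=1000 → (cmp)
[1] flags=1000 HI?F → skip
[2] flags=1000 VC?T → r1=0xf7
[3] flags=1000 VC?T → r0=0x17
[4] flags=0000 → (cmp)
[5] flags=0000 LE?F → skip
[6] flags=0000 LE?F → skip
[7] flags=1000 → (cmp)
[8] flags=1000 GT?F → skip
[9] flags=1000 CS?F → skip
[10] flags=1000 EQ?F → skip

VAL = 0xf7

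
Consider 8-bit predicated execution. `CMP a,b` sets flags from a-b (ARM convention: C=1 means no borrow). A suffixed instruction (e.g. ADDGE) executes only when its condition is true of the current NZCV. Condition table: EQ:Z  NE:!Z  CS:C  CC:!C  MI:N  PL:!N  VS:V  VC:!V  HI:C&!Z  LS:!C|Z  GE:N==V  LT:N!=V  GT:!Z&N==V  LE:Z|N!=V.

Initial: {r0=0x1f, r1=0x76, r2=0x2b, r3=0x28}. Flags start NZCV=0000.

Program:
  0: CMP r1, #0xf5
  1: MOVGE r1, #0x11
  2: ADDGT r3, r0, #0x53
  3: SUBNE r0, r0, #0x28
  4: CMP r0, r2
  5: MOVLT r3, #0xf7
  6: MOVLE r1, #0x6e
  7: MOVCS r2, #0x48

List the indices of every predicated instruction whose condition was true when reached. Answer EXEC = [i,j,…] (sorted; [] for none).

0: ✓ CMP  NZCV=1001
1: ✓ MOVGE  r1←0x11
2: ✓ ADDGT  r3←0x72
3: ✓ SUBNE  r0←0xf7
4: ✓ CMP  NZCV=1010
5: ✓ MOVLT  r3←0xf7
6: ✓ MOVLE  r1←0x6e
7: ✓ MOVCS  r2←0x48

EXEC = [1,2,3,5,6,7]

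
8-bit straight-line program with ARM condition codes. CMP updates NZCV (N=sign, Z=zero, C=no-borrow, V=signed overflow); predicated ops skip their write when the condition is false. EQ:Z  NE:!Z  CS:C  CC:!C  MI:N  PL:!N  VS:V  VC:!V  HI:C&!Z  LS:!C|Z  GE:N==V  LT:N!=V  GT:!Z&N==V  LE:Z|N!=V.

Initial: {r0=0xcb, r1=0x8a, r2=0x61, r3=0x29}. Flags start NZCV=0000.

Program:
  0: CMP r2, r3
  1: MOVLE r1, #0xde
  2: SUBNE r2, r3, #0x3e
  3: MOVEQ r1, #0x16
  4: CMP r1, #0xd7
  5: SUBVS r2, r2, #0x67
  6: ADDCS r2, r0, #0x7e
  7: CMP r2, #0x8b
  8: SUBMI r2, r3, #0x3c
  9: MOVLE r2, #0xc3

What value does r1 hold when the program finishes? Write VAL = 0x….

VAL = 0x8a

[0] flags=0010 → (cmp)
[1] flags=0010 LE?F → skip
[2] flags=0010 NE?T → r2=0xeb
[3] flags=0010 EQ?F → skip
[4] flags=1000 → (cmp)
[5] flags=1000 VS?F → skip
[6] flags=1000 CS?F → skip
[7] flags=0010 → (cmp)
[8] flags=0010 MI?F → skip
[9] flags=0010 LE?F → skip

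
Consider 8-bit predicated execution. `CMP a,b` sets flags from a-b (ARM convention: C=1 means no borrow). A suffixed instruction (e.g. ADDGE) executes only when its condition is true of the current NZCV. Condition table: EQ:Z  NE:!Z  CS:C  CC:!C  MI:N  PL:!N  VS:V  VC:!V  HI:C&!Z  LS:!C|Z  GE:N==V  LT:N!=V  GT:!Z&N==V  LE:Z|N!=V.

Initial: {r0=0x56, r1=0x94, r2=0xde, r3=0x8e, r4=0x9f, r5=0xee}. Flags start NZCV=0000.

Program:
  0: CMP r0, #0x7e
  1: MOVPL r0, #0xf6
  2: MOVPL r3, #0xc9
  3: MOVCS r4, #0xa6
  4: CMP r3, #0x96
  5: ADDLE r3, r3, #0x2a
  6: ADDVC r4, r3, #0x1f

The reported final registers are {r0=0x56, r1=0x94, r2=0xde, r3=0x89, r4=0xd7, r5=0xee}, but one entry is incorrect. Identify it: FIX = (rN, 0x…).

FIX = (r3, 0xb8)

0: ✓ CMP  NZCV=1000
1: · MOVPL
2: · MOVPL
3: · MOVCS
4: ✓ CMP  NZCV=1000
5: ✓ ADDLE  r3←0xb8
6: ✓ ADDVC  r4←0xd7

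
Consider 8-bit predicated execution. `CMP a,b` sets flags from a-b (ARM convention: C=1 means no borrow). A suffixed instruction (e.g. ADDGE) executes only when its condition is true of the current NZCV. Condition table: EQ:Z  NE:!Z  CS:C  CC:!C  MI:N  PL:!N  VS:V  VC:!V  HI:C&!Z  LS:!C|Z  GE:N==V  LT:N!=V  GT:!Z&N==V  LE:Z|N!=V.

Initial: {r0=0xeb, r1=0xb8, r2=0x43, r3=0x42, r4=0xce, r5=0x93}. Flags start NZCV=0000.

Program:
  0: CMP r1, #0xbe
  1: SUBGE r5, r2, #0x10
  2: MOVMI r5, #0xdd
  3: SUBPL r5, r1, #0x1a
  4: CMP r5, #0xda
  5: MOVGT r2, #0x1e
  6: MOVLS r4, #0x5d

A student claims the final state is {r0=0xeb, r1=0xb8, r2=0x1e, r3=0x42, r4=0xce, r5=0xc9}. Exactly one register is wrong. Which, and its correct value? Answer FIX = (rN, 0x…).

FIX = (r5, 0xdd)

0: ✓ CMP  NZCV=1000
1: · SUBGE
2: ✓ MOVMI  r5←0xdd
3: · SUBPL
4: ✓ CMP  NZCV=0010
5: ✓ MOVGT  r2←0x1e
6: · MOVLS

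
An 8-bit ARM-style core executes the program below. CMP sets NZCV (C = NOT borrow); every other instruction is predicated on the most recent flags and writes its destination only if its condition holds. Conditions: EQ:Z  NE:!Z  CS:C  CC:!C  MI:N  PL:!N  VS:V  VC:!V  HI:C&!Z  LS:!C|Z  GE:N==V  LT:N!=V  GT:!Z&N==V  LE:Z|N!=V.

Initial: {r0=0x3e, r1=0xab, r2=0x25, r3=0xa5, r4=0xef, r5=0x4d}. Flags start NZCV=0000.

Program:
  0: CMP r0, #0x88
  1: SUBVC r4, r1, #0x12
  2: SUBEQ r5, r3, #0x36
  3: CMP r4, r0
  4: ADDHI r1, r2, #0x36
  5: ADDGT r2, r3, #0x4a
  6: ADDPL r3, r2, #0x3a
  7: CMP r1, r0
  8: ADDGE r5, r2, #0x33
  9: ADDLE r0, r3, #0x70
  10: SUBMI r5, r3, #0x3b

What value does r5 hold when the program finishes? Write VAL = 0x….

[0] flags=1001 → (cmp)
[1] flags=1001 VC?F → skip
[2] flags=1001 EQ?F → skip
[3] flags=1010 → (cmp)
[4] flags=1010 HI?T → r1=0x5b
[5] flags=1010 GT?F → skip
[6] flags=1010 PL?F → skip
[7] flags=0010 → (cmp)
[8] flags=0010 GE?T → r5=0x58
[9] flags=0010 LE?F → skip
[10] flags=0010 MI?F → skip

VAL = 0x58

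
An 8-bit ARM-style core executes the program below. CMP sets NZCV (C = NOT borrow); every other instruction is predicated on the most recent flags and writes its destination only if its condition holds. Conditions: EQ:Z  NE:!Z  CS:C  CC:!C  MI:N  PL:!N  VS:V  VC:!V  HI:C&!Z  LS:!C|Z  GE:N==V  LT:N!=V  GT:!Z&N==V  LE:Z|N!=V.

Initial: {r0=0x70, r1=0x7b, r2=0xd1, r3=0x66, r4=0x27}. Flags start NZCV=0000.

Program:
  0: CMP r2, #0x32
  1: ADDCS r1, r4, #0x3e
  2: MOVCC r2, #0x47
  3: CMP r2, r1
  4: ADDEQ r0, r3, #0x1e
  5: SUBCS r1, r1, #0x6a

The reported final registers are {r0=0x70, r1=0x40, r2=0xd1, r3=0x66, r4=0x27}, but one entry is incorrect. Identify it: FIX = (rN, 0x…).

FIX = (r1, 0xfb)

[0] flags=1010 → (cmp)
[1] flags=1010 CS?T → r1=0x65
[2] flags=1010 CC?F → skip
[3] flags=0011 → (cmp)
[4] flags=0011 EQ?F → skip
[5] flags=0011 CS?T → r1=0xfb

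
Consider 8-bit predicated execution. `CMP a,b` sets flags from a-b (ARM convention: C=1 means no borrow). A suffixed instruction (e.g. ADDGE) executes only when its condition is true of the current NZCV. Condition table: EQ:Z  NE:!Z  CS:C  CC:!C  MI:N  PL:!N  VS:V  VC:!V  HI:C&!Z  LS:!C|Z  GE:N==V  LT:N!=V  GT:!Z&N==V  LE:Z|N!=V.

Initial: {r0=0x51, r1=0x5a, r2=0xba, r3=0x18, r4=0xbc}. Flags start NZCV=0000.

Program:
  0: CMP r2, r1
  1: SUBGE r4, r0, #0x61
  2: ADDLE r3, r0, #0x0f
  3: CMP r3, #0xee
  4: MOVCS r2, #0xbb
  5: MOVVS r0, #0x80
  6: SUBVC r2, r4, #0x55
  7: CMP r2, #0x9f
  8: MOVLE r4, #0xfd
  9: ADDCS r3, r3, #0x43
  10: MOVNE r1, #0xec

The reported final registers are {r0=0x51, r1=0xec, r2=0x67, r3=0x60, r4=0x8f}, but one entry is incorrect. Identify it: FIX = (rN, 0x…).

FIX = (r4, 0xbc)

[0] flags=0011 → (cmp)
[1] flags=0011 GE?F → skip
[2] flags=0011 LE?T → r3=0x60
[3] flags=0000 → (cmp)
[4] flags=0000 CS?F → skip
[5] flags=0000 VS?F → skip
[6] flags=0000 VC?T → r2=0x67
[7] flags=1001 → (cmp)
[8] flags=1001 LE?F → skip
[9] flags=1001 CS?F → skip
[10] flags=1001 NE?T → r1=0xec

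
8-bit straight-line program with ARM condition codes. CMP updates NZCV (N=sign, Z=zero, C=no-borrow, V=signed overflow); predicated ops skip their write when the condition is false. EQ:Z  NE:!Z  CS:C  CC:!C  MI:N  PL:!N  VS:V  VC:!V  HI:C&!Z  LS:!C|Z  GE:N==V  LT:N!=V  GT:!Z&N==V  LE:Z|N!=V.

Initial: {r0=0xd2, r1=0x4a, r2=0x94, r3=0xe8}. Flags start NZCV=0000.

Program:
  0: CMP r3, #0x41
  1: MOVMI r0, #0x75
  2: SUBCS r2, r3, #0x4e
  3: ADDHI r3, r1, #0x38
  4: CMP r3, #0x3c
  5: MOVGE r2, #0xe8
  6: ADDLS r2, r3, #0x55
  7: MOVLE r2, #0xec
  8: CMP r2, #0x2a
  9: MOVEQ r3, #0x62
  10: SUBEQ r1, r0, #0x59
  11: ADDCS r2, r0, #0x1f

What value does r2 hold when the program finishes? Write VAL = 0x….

VAL = 0x94

0: ✓ CMP  NZCV=1010
1: ✓ MOVMI  r0←0x75
2: ✓ SUBCS  r2←0x9a
3: ✓ ADDHI  r3←0x82
4: ✓ CMP  NZCV=0011
5: · MOVGE
6: · ADDLS
7: ✓ MOVLE  r2←0xec
8: ✓ CMP  NZCV=1010
9: · MOVEQ
10: · SUBEQ
11: ✓ ADDCS  r2←0x94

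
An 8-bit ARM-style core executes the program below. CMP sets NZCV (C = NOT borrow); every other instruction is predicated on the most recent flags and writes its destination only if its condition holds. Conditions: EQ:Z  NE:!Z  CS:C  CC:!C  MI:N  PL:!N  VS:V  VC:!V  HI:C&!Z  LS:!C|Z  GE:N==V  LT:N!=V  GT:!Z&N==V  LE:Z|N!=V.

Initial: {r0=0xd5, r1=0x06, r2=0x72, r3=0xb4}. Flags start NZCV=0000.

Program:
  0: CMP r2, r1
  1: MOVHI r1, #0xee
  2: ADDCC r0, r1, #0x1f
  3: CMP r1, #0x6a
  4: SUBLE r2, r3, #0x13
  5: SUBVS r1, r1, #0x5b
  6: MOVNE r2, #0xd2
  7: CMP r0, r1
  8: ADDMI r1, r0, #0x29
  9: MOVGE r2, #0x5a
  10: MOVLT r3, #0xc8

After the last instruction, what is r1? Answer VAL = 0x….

VAL = 0xfe

0: ✓ CMP  NZCV=0010
1: ✓ MOVHI  r1←0xee
2: · ADDCC
3: ✓ CMP  NZCV=1010
4: ✓ SUBLE  r2←0xa1
5: · SUBVS
6: ✓ MOVNE  r2←0xd2
7: ✓ CMP  NZCV=1000
8: ✓ ADDMI  r1←0xfe
9: · MOVGE
10: ✓ MOVLT  r3←0xc8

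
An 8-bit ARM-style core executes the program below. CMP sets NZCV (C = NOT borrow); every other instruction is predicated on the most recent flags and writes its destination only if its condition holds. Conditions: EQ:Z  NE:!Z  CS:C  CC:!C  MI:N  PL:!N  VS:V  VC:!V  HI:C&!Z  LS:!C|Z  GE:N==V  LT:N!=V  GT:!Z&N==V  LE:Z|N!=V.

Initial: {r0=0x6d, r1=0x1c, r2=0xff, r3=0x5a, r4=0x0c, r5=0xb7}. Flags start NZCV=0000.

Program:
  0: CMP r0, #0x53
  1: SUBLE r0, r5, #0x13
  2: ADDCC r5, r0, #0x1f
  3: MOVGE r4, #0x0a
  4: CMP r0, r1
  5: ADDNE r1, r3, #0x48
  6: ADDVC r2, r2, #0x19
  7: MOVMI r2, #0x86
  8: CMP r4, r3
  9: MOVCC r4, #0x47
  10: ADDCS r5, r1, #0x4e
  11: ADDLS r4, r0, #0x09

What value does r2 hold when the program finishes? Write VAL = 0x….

0: ✓ CMP  NZCV=0010
1: · SUBLE
2: · ADDCC
3: ✓ MOVGE  r4←0x0a
4: ✓ CMP  NZCV=0010
5: ✓ ADDNE  r1←0xa2
6: ✓ ADDVC  r2←0x18
7: · MOVMI
8: ✓ CMP  NZCV=1000
9: ✓ MOVCC  r4←0x47
10: · ADDCS
11: ✓ ADDLS  r4←0x76

VAL = 0x18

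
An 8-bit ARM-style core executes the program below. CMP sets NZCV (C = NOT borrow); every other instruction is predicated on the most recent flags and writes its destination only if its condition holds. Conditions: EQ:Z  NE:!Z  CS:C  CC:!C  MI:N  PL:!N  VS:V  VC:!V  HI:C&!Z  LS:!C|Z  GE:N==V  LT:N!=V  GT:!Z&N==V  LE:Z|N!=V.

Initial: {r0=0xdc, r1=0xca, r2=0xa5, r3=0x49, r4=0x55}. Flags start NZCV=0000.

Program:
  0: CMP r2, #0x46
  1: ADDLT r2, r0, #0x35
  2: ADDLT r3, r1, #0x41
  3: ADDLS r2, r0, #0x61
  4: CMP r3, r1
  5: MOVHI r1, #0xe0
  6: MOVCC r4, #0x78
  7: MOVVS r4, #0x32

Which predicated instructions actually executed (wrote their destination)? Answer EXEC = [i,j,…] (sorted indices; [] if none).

0: ✓ CMP  NZCV=0011
1: ✓ ADDLT  r2←0x11
2: ✓ ADDLT  r3←0x0b
3: · ADDLS
4: ✓ CMP  NZCV=0000
5: · MOVHI
6: ✓ MOVCC  r4←0x78
7: · MOVVS

EXEC = [1,2,6]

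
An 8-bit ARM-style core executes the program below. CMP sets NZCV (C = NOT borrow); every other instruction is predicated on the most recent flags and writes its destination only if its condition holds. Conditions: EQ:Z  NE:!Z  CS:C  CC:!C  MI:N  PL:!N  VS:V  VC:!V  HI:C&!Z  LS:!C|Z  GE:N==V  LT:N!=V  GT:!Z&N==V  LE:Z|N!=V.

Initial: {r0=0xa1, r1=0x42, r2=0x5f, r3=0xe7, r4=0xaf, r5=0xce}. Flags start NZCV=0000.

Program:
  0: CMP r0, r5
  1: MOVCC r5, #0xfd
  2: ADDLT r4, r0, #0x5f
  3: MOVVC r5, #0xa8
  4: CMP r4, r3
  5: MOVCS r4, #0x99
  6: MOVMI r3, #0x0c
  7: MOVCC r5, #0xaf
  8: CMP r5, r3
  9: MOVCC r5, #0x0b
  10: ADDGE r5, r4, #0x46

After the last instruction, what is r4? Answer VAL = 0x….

VAL = 0x00

[0] flags=1000 → (cmp)
[1] flags=1000 CC?T → r5=0xfd
[2] flags=1000 LT?T → r4=0x00
[3] flags=1000 VC?T → r5=0xa8
[4] flags=0000 → (cmp)
[5] flags=0000 CS?F → skip
[6] flags=0000 MI?F → skip
[7] flags=0000 CC?T → r5=0xaf
[8] flags=1000 → (cmp)
[9] flags=1000 CC?T → r5=0x0b
[10] flags=1000 GE?F → skip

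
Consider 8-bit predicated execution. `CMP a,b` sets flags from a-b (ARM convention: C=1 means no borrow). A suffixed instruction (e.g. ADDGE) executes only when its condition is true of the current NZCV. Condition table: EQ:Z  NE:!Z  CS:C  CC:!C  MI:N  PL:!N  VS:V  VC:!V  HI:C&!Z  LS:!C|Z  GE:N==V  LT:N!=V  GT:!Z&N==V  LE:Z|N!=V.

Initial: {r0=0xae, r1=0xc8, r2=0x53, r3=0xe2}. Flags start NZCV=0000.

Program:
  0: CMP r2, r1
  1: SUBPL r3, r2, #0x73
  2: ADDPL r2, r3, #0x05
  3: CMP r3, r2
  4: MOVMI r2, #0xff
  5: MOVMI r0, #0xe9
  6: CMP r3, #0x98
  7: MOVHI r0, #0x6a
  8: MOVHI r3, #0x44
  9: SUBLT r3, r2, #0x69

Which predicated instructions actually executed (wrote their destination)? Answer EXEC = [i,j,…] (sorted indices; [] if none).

0: ✓ CMP  NZCV=1001
1: · SUBPL
2: · ADDPL
3: ✓ CMP  NZCV=1010
4: ✓ MOVMI  r2←0xff
5: ✓ MOVMI  r0←0xe9
6: ✓ CMP  NZCV=0010
7: ✓ MOVHI  r0←0x6a
8: ✓ MOVHI  r3←0x44
9: · SUBLT

EXEC = [4,5,7,8]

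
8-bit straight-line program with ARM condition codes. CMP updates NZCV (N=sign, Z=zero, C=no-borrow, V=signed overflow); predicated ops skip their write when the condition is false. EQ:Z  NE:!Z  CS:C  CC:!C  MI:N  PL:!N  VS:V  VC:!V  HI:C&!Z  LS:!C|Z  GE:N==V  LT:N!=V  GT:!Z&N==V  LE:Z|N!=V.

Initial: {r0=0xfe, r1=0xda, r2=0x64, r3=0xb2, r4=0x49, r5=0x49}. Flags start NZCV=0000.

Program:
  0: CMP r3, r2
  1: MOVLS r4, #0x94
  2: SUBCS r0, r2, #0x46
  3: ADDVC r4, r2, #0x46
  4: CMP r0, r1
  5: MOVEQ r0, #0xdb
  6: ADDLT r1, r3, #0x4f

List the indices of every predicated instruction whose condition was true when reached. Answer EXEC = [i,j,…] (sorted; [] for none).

EXEC = [2]

0: ✓ CMP  NZCV=0011
1: · MOVLS
2: ✓ SUBCS  r0←0x1e
3: · ADDVC
4: ✓ CMP  NZCV=0000
5: · MOVEQ
6: · ADDLT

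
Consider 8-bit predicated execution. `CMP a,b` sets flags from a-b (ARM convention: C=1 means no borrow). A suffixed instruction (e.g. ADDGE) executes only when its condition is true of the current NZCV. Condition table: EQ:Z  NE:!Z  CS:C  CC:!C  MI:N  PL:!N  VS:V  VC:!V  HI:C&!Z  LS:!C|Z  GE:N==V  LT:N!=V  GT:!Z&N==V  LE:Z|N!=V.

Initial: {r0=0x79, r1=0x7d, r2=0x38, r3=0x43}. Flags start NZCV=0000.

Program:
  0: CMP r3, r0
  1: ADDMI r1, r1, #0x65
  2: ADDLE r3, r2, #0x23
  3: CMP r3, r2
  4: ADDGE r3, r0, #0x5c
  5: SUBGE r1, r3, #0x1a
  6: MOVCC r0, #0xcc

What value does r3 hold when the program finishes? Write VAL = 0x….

[0] flags=1000 → (cmp)
[1] flags=1000 MI?T → r1=0xe2
[2] flags=1000 LE?T → r3=0x5b
[3] flags=0010 → (cmp)
[4] flags=0010 GE?T → r3=0xd5
[5] flags=0010 GE?T → r1=0xbb
[6] flags=0010 CC?F → skip

VAL = 0xd5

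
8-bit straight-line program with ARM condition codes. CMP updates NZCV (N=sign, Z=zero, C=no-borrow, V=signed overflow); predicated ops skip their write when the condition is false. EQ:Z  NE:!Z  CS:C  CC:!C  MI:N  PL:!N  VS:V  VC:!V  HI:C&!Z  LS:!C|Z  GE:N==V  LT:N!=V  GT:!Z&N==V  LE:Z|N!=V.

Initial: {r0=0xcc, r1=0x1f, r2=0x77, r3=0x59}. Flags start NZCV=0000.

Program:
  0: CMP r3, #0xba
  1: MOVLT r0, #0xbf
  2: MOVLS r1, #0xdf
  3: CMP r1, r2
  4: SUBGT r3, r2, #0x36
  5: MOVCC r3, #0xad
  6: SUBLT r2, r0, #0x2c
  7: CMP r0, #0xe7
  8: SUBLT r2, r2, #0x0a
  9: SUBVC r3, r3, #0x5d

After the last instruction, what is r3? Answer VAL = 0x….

VAL = 0xfc

[0] flags=1001 → (cmp)
[1] flags=1001 LT?F → skip
[2] flags=1001 LS?T → r1=0xdf
[3] flags=0011 → (cmp)
[4] flags=0011 GT?F → skip
[5] flags=0011 CC?F → skip
[6] flags=0011 LT?T → r2=0xa0
[7] flags=1000 → (cmp)
[8] flags=1000 LT?T → r2=0x96
[9] flags=1000 VC?T → r3=0xfc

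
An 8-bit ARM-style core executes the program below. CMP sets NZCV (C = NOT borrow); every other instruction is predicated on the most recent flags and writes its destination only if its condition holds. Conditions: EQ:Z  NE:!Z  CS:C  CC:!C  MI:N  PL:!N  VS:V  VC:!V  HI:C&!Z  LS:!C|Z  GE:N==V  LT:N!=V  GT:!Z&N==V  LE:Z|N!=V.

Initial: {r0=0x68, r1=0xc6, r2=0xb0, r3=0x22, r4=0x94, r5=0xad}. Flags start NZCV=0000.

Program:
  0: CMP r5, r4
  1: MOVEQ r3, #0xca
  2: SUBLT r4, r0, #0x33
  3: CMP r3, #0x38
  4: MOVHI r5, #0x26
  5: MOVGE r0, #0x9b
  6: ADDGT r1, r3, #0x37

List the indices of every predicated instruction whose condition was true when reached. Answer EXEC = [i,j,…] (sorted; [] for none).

[0] flags=0010 → (cmp)
[1] flags=0010 EQ?F → skip
[2] flags=0010 LT?F → skip
[3] flags=1000 → (cmp)
[4] flags=1000 HI?F → skip
[5] flags=1000 GE?F → skip
[6] flags=1000 GT?F → skip

EXEC = []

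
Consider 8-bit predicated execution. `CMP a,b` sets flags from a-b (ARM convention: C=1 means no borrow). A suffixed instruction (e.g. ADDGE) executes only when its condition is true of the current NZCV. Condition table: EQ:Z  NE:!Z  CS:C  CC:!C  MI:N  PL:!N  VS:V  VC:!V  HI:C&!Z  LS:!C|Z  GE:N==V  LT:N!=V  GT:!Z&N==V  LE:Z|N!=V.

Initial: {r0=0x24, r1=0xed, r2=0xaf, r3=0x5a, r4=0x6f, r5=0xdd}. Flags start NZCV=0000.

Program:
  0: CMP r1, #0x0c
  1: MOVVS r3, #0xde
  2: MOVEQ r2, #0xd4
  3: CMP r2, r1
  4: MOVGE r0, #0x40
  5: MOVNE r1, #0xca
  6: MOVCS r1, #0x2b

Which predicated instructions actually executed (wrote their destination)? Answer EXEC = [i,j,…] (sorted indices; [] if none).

[0] flags=1010 → (cmp)
[1] flags=1010 VS?F → skip
[2] flags=1010 EQ?F → skip
[3] flags=1000 → (cmp)
[4] flags=1000 GE?F → skip
[5] flags=1000 NE?T → r1=0xca
[6] flags=1000 CS?F → skip

EXEC = [5]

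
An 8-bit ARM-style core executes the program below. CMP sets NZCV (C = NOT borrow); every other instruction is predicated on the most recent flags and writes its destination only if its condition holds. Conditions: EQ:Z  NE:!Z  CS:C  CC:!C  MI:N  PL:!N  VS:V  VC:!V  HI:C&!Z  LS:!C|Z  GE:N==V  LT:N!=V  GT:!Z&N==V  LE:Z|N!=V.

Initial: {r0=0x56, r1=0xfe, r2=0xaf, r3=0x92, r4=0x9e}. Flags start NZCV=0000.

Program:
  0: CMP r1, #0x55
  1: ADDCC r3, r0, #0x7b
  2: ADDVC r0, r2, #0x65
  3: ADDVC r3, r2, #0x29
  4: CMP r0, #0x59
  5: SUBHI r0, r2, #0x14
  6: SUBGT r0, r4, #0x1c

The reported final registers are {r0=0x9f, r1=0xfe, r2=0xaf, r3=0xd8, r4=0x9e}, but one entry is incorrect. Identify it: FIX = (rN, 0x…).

FIX = (r0, 0x14)

[0] flags=1010 → (cmp)
[1] flags=1010 CC?F → skip
[2] flags=1010 VC?T → r0=0x14
[3] flags=1010 VC?T → r3=0xd8
[4] flags=1000 → (cmp)
[5] flags=1000 HI?F → skip
[6] flags=1000 GT?F → skip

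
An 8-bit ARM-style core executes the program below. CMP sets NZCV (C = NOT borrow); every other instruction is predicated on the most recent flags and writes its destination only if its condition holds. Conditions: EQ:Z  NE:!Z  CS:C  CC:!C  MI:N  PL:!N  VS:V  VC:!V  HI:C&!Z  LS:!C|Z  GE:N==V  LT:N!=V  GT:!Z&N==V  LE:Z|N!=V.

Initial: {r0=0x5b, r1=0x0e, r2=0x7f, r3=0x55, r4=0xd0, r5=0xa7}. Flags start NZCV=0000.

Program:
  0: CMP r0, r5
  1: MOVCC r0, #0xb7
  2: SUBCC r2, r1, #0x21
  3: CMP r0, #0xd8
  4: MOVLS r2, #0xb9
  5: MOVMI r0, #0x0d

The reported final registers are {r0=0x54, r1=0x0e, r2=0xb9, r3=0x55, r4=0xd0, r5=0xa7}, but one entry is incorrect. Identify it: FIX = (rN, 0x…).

0: ✓ CMP  NZCV=1001
1: ✓ MOVCC  r0←0xb7
2: ✓ SUBCC  r2←0xed
3: ✓ CMP  NZCV=1000
4: ✓ MOVLS  r2←0xb9
5: ✓ MOVMI  r0←0x0d

FIX = (r0, 0x0d)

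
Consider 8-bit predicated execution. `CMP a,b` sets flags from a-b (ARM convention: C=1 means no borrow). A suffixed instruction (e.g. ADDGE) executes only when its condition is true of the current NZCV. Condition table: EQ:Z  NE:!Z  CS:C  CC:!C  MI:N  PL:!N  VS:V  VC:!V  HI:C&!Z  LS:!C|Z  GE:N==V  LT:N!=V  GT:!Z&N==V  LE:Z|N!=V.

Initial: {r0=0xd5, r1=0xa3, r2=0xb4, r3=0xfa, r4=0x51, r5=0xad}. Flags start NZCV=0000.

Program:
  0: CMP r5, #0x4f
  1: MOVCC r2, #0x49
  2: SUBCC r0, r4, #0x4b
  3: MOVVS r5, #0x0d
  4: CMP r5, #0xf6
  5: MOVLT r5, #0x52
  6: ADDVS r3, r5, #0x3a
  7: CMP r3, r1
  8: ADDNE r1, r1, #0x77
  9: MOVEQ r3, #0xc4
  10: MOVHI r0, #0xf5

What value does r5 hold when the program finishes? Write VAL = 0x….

VAL = 0x0d

[0] flags=0011 → (cmp)
[1] flags=0011 CC?F → skip
[2] flags=0011 CC?F → skip
[3] flags=0011 VS?T → r5=0x0d
[4] flags=0000 → (cmp)
[5] flags=0000 LT?F → skip
[6] flags=0000 VS?F → skip
[7] flags=0010 → (cmp)
[8] flags=0010 NE?T → r1=0x1a
[9] flags=0010 EQ?F → skip
[10] flags=0010 HI?T → r0=0xf5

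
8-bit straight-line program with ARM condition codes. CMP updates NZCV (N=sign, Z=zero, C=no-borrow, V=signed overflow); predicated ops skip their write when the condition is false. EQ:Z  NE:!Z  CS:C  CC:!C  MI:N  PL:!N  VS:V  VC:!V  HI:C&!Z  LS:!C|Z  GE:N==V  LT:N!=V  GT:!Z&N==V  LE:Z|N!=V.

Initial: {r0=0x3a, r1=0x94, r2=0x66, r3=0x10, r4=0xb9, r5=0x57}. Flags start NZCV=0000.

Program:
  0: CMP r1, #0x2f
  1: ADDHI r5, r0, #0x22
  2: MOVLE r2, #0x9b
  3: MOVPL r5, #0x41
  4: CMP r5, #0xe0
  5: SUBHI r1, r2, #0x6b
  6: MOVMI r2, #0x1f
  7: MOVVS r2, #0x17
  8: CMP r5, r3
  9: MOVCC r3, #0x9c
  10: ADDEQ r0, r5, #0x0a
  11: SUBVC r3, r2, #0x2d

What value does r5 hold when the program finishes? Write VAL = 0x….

VAL = 0x41

[0] flags=0011 → (cmp)
[1] flags=0011 HI?T → r5=0x5c
[2] flags=0011 LE?T → r2=0x9b
[3] flags=0011 PL?T → r5=0x41
[4] flags=0000 → (cmp)
[5] flags=0000 HI?F → skip
[6] flags=0000 MI?F → skip
[7] flags=0000 VS?F → skip
[8] flags=0010 → (cmp)
[9] flags=0010 CC?F → skip
[10] flags=0010 EQ?F → skip
[11] flags=0010 VC?T → r3=0x6e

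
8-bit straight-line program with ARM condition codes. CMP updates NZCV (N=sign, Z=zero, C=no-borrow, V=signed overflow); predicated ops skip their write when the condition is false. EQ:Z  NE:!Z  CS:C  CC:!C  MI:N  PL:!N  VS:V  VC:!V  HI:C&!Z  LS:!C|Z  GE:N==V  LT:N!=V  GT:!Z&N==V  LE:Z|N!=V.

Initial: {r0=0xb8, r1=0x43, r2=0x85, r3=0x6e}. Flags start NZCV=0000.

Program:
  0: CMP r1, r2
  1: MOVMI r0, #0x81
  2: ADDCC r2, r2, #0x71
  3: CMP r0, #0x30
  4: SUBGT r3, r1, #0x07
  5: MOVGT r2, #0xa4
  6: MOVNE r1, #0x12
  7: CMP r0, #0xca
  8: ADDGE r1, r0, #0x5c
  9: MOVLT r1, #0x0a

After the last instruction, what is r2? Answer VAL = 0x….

VAL = 0xf6

0: ✓ CMP  NZCV=1001
1: ✓ MOVMI  r0←0x81
2: ✓ ADDCC  r2←0xf6
3: ✓ CMP  NZCV=0011
4: · SUBGT
5: · MOVGT
6: ✓ MOVNE  r1←0x12
7: ✓ CMP  NZCV=1000
8: · ADDGE
9: ✓ MOVLT  r1←0x0a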